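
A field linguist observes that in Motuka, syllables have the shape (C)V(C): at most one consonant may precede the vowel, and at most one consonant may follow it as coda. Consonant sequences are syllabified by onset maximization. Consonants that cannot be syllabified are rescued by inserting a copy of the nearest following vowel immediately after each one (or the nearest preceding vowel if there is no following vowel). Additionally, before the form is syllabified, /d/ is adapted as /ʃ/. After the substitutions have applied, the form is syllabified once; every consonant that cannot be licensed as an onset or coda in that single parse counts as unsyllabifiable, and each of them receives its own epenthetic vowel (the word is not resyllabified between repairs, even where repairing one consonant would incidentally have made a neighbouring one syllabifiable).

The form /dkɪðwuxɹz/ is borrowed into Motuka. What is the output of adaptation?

ʃɪkɪðwuxɹuzu

Substitution: /d/ → /ʃ/, giving /ʃkɪðwuxɹz/.
Syllabifying with onset maximization leaves /ʃ/, /ɹ/, /z/ stranded (at most one coda consonant is licensed; onsets are limited to one consonant).
Epenthesis after each stranded consonant: /ʃ/ → /ʃɪ/, /ɹ/ → /ɹu/, /z/ → /zu/.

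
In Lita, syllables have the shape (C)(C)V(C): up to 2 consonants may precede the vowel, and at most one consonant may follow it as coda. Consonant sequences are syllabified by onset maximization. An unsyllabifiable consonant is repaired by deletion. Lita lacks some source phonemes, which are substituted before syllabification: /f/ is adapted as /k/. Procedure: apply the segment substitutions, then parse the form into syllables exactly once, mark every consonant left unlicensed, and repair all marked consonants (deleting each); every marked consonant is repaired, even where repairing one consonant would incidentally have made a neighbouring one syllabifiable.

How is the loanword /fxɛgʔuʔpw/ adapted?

kxɛgʔuʔ

Substitution: /f/ → /k/, giving /kxɛgʔuʔpw/.
Syllabifying with onset maximization leaves /p/, /w/ stranded (at most one coda consonant is licensed; onsets may contain at most 2 consonants).
Deletion applies to /p/, /w/.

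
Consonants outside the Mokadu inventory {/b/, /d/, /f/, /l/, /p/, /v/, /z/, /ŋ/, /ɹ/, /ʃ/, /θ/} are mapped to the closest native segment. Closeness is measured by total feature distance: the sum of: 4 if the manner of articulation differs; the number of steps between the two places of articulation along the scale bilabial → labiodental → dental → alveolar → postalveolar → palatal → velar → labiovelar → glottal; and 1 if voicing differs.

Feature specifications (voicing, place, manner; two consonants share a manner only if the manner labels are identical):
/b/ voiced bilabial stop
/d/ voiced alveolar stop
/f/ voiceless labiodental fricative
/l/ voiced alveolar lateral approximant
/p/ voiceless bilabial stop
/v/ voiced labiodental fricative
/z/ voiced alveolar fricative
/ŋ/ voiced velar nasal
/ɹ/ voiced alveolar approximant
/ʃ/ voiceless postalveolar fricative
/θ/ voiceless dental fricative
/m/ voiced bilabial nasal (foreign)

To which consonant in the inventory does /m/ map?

b

/b/ is closest: manner differs (nasal→stop, +4), place distance 0 (bilabial→bilabial), same voicing; total 4. Next closest is /p/ at distance 5.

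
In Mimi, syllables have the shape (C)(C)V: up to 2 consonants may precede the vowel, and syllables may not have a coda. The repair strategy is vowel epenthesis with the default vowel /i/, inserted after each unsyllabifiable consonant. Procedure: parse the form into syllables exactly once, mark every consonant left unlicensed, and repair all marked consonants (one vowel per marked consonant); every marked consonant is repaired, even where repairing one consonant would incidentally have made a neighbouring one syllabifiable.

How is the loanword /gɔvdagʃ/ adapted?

gɔvdagiʃi

Syllabifying with onset maximization leaves /g/, /ʃ/ stranded (no codas are permitted; onsets may contain at most 2 consonants).
Inserting the epenthetic vowel yields /g/ → /gi/, /ʃ/ → /ʃi/.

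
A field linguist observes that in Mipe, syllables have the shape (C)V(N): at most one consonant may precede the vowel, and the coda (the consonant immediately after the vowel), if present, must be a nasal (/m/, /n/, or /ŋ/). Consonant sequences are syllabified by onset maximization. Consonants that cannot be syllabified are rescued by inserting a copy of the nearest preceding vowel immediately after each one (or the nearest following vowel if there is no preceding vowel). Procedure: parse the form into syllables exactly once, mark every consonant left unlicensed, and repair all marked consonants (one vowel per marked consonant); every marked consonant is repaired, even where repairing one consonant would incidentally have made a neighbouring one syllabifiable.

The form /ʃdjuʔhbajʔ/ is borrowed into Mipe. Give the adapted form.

ʃudujuʔuhubajaʔa

Syllabifying with onset maximization leaves /ʃ/, /d/, /ʔ/, /h/, /j/, /ʔ/ stranded (only a nasal (/m/, /n/, or /ŋ/) is licensed in coda position; onsets are limited to one consonant).
Each unlicensed consonant becomes the onset of a new syllable: /ʃ/ → /ʃu/, /d/ → /du/, /ʔ/ → /ʔu/, /h/ → /hu/, /j/ → /ja/, /ʔ/ → /ʔa/.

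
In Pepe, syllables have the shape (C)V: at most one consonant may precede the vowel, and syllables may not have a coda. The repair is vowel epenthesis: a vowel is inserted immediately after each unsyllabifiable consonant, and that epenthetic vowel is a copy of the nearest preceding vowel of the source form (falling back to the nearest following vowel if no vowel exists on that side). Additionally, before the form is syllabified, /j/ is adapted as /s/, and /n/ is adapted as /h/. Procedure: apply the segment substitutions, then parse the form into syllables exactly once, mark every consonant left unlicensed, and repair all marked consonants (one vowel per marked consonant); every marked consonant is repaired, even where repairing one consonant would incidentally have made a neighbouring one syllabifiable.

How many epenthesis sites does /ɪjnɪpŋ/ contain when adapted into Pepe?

3

After substitution the input is /ɪshɪpŋ/.
The unsyllabifiable consonants are /s/, /p/, /ŋ/; each receives one epenthetic vowel.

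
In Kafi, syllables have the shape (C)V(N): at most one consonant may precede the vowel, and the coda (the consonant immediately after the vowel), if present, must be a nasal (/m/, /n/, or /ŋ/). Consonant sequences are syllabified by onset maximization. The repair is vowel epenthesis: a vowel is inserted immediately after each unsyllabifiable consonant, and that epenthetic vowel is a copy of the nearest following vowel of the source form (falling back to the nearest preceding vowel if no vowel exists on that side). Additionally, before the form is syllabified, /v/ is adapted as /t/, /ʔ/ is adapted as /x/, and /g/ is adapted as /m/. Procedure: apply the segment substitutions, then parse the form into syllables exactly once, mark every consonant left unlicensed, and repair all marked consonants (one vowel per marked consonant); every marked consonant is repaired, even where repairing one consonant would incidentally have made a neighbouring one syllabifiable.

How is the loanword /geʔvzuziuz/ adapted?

mexutuzuziuzu

Substitution: /g/ → /m/, /ʔ/ → /x/, /v/ → /t/, giving /mextzuziuz/.
Syllabifying with onset maximization leaves /x/, /t/, /z/ stranded (only a nasal (/m/, /n/, or /ŋ/) is licensed in coda position; onsets are limited to one consonant).
Each unlicensed consonant becomes the onset of a new syllable: /x/ → /xu/, /t/ → /tu/, /z/ → /zu/.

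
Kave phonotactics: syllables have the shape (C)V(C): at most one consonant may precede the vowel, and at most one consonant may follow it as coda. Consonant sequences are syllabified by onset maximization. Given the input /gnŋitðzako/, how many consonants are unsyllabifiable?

The consonants /g/, /n/, /ð/ cannot be parsed into a legal (C)V(C) syllable (at most one coda consonant is licensed; onsets are limited to one consonant).

3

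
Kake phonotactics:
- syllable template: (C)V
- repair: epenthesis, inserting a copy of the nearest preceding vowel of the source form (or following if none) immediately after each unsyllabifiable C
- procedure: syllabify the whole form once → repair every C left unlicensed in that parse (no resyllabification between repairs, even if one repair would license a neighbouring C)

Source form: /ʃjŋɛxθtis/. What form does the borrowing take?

ʃɛjɛŋɛxɛθɛtisi

The consonants /ʃ/, /j/, /x/, /θ/, /s/ cannot be parsed into a legal (C)V syllable (no codas are permitted; onsets are limited to one consonant).
Each unlicensed consonant becomes the onset of a new syllable: /ʃ/ → /ʃɛ/, /j/ → /jɛ/, /x/ → /xɛ/, /θ/ → /θɛ/, /s/ → /si/.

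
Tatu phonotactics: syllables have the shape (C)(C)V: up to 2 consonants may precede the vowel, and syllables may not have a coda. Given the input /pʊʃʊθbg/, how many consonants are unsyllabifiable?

Syllabifying with onset maximization leaves /θ/, /b/, /g/ stranded (no codas are permitted; onsets may contain at most 2 consonants).

3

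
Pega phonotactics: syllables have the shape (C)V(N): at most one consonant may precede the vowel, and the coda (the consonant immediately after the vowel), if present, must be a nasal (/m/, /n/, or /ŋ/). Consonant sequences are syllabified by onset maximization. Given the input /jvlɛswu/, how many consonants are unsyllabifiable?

3

The consonants /j/, /v/, /s/ cannot be parsed into a legal (C)V(N) syllable (only a nasal (/m/, /n/, or /ŋ/) is licensed in coda position; onsets are limited to one consonant).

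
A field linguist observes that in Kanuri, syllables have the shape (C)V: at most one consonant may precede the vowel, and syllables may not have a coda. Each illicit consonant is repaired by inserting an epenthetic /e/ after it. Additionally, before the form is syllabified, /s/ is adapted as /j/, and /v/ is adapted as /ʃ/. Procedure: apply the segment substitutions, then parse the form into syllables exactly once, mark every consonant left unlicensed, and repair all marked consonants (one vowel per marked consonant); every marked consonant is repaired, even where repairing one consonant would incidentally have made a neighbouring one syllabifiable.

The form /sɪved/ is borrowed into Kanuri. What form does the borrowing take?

jɪʃede

Substitution: /s/ → /j/, /v/ → /ʃ/, giving /jɪʃed/.
Syllabifying with onset maximization leaves /d/ stranded (no codas are permitted; onsets are limited to one consonant).
Each unlicensed consonant becomes the onset of a new syllable: /d/ → /de/.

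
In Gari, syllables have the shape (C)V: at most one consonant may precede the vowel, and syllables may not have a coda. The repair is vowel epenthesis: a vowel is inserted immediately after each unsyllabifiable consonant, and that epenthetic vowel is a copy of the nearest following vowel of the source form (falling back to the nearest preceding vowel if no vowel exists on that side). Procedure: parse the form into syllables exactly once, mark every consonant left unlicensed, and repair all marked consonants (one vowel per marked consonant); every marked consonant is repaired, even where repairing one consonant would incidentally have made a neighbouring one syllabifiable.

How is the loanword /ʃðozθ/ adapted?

ʃoðozoθo

The consonants /ʃ/, /z/, /θ/ cannot be parsed into a legal (C)V syllable (no codas are permitted; onsets are limited to one consonant).
Each unlicensed consonant becomes the onset of a new syllable: /ʃ/ → /ʃo/, /z/ → /zo/, /θ/ → /θo/.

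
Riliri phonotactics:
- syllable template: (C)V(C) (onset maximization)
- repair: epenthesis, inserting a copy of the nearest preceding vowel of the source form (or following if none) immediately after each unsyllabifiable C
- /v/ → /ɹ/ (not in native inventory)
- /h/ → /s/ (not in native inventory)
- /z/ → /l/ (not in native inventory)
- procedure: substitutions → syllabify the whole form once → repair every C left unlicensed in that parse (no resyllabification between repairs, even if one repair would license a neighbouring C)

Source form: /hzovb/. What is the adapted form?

Substitution: /h/ → /s/, /z/ → /l/, /v/ → /ɹ/, giving /sloɹb/.
Under (C)V(C), the unsyllabifiable consonants are /s/, /b/ (at most one coda consonant is licensed; onsets are limited to one consonant).
Inserting the epenthetic vowel yields /s/ → /so/, /b/ → /bo/.

soloɹbo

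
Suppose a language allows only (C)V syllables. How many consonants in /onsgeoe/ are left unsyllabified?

Syllabifying with onset maximization leaves /n/, /s/ stranded (no codas are permitted; onsets are limited to one consonant).

2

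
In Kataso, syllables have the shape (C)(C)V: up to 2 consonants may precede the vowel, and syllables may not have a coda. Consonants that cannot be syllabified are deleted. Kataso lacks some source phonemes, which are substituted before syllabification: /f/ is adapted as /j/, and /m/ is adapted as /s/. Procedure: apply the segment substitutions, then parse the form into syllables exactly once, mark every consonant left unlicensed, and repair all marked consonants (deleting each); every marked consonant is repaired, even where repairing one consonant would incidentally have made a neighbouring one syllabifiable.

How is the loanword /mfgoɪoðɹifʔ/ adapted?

Substitution: /m/ → /s/, /f/ → /j/, giving /sjgoɪoðɹijʔ/.
Under (C)(C)V, the unsyllabifiable consonants are /s/, /j/, /ʔ/ (no codas are permitted; onsets may contain at most 2 consonants).
Each unlicensed consonant is deleted: /s/, /j/, /ʔ/.

jgoɪoðɹi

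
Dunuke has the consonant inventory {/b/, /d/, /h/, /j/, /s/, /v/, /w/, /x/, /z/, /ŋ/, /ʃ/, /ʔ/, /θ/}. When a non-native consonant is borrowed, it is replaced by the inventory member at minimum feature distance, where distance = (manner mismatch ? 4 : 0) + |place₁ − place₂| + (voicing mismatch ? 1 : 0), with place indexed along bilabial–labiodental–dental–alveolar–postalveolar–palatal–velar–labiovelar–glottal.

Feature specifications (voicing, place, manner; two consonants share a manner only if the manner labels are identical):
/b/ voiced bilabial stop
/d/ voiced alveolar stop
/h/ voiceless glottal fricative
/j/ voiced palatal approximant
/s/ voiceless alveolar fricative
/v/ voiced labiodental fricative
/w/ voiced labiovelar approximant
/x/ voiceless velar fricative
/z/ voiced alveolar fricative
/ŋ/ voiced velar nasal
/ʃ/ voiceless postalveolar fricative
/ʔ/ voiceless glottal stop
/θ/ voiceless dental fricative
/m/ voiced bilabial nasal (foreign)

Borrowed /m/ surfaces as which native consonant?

/b/ is closest: manner differs (nasal→stop, +4), place distance 0 (bilabial→bilabial), same voicing; total 4. Next closest is /v/ at distance 5.

b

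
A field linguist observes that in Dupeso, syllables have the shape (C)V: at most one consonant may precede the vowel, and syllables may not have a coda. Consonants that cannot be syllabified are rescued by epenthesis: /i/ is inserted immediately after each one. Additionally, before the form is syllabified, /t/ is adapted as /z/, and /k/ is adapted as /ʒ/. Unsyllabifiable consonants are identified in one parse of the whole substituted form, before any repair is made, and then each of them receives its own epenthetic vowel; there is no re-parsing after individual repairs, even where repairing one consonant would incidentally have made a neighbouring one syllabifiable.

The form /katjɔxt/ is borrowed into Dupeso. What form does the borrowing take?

Substitution: /k/ → /ʒ/, /t/ → /z/, giving /ʒazjɔxz/.
Under (C)V, the unsyllabifiable consonants are /z/, /x/, /z/ (no codas are permitted; onsets are limited to one consonant).
Inserting the epenthetic vowel yields /z/ → /zi/, /x/ → /xi/, /z/ → /zi/.

ʒazijɔxizi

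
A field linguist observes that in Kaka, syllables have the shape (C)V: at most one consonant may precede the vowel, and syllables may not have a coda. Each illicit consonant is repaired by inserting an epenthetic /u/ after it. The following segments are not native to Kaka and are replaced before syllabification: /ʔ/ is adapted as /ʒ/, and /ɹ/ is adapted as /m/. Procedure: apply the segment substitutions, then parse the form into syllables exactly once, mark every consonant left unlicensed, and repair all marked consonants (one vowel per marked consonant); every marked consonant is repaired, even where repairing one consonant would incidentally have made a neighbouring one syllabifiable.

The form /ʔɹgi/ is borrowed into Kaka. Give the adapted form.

ʒumugi

Substitution: /ʔ/ → /ʒ/, /ɹ/ → /m/, giving /ʒmgi/.
Syllabifying with onset maximization leaves /ʒ/, /m/ stranded (no codas are permitted; onsets are limited to one consonant).
Inserting the epenthetic vowel yields /ʒ/ → /ʒu/, /m/ → /mu/.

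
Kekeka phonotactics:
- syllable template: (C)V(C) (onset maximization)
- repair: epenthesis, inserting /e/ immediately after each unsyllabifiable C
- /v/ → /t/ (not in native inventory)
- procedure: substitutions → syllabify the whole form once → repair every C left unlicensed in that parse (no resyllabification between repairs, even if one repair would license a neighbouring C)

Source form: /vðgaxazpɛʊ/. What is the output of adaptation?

Substitution: /v/ → /t/, giving /tðgaxazpɛʊ/.
Syllabifying with onset maximization leaves /t/, /ð/ stranded (at most one coda consonant is licensed; onsets are limited to one consonant).
Inserting the epenthetic vowel yields /t/ → /te/, /ð/ → /ðe/.

teðegaxazpɛʊ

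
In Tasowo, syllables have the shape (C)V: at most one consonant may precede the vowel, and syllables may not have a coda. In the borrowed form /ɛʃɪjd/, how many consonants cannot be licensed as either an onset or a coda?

2

The consonants /j/, /d/ cannot be parsed into a legal (C)V syllable (no codas are permitted; onsets are limited to one consonant).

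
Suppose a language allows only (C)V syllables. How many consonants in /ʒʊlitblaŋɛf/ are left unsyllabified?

3

The consonants /t/, /b/, /f/ cannot be parsed into a legal (C)V syllable (no codas are permitted; onsets are limited to one consonant).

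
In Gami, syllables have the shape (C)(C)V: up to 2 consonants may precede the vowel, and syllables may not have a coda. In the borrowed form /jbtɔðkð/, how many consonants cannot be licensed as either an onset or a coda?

Syllabifying with onset maximization leaves /j/, /ð/, /k/, /ð/ stranded (no codas are permitted; onsets may contain at most 2 consonants).

4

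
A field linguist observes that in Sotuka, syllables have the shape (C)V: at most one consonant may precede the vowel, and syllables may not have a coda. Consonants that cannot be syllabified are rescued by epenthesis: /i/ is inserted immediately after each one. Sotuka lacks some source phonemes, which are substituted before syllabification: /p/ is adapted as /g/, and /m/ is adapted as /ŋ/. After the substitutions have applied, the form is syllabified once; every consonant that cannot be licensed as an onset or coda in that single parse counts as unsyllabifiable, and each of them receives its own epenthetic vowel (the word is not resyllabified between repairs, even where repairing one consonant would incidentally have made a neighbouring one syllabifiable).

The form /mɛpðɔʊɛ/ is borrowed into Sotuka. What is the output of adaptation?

Substitution: /m/ → /ŋ/, /p/ → /g/, giving /ŋɛgðɔʊɛ/.
The consonants /g/ cannot be parsed into a legal (C)V syllable (no codas are permitted; onsets are limited to one consonant).
Inserting the epenthetic vowel yields /g/ → /gi/.

ŋɛgiðɔʊɛ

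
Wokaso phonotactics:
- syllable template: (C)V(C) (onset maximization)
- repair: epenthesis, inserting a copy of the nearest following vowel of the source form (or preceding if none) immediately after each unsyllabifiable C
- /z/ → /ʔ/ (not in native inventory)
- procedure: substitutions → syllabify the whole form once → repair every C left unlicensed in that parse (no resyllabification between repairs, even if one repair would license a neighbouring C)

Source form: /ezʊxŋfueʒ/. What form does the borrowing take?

Substitution: /z/ → /ʔ/, giving /eʔʊxŋfueʒ/.
Syllabifying with onset maximization leaves /ŋ/ stranded (at most one coda consonant is licensed; onsets are limited to one consonant).
Inserting the epenthetic vowel yields /ŋ/ → /ŋu/.

eʔʊxŋufueʒ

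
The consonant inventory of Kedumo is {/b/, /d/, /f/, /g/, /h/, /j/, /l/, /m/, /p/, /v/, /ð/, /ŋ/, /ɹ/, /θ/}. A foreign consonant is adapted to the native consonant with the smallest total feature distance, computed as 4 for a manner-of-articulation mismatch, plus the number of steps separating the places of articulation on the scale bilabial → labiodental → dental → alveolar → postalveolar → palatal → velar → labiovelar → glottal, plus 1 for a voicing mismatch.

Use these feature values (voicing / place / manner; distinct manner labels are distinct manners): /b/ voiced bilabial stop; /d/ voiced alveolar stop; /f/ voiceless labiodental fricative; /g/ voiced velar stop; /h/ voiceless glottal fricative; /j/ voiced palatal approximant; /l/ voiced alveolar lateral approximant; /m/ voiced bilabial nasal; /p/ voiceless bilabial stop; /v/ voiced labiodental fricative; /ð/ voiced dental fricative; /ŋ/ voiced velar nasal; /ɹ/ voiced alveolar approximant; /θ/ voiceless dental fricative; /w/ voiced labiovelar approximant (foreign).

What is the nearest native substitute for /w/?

/j/ is closest: same manner (approximant), place distance 2 (labiovelar→palatal), same voicing; total 2. Next closest is /ɹ/ at distance 4.

j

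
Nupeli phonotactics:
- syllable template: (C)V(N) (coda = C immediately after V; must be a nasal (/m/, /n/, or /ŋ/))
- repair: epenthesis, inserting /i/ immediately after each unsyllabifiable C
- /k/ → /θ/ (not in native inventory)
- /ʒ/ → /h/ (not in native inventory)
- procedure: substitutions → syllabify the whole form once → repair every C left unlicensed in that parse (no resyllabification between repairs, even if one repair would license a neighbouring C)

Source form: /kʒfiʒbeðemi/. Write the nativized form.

Substitution: /k/ → /θ/, /ʒ/ → /h/, giving /θhfihbeðemi/.
The consonants /θ/, /h/, /h/ cannot be parsed into a legal (C)V(N) syllable (only a nasal (/m/, /n/, or /ŋ/) is licensed in coda position; onsets are limited to one consonant).
Inserting the epenthetic vowel yields /θ/ → /θi/, /h/ → /hi/, /h/ → /hi/.

θihifihibeðemi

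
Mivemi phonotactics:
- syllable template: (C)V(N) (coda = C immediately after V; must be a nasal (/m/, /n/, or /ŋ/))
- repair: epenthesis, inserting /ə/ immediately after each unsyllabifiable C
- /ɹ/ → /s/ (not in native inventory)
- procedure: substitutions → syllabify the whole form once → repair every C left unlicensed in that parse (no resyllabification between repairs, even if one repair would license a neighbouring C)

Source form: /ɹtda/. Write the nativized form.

Substitution: /ɹ/ → /s/, giving /stda/.
Syllabifying with onset maximization leaves /s/, /t/ stranded (only a nasal (/m/, /n/, or /ŋ/) is licensed in coda position; onsets are limited to one consonant).
Epenthesis after each stranded consonant: /s/ → /sə/, /t/ → /tə/.

sətəda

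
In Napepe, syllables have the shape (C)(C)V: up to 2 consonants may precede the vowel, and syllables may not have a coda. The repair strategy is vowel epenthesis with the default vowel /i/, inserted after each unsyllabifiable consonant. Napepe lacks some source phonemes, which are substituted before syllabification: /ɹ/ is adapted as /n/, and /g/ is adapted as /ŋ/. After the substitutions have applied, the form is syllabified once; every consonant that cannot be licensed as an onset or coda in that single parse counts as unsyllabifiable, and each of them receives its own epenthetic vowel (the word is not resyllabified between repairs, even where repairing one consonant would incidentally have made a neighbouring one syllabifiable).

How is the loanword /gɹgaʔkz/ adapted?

Substitution: /g/ → /ŋ/, /ɹ/ → /n/, giving /ŋnŋaʔkz/.
The consonants /ŋ/, /ʔ/, /k/, /z/ cannot be parsed into a legal (C)(C)V syllable (no codas are permitted; onsets may contain at most 2 consonants).
Epenthesis after each stranded consonant: /ŋ/ → /ŋi/, /ʔ/ → /ʔi/, /k/ → /ki/, /z/ → /zi/.

ŋinŋaʔikizi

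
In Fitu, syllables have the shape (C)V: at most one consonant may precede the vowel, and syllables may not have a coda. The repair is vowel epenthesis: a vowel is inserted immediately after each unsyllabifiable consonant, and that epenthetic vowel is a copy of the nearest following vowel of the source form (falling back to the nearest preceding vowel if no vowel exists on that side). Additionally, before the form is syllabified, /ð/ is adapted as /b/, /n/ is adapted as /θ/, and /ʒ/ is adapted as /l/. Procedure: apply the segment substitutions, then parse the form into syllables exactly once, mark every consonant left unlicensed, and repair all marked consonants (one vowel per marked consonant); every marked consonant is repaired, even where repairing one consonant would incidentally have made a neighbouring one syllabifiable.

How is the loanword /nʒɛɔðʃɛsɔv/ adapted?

Substitution: /n/ → /θ/, /ʒ/ → /l/, /ð/ → /b/, giving /θlɛɔbʃɛsɔv/.
The consonants /θ/, /b/, /v/ cannot be parsed into a legal (C)V syllable (no codas are permitted; onsets are limited to one consonant).
Epenthesis after each stranded consonant: /θ/ → /θɛ/, /b/ → /bɛ/, /v/ → /vɔ/.

θɛlɛɔbɛʃɛsɔvɔ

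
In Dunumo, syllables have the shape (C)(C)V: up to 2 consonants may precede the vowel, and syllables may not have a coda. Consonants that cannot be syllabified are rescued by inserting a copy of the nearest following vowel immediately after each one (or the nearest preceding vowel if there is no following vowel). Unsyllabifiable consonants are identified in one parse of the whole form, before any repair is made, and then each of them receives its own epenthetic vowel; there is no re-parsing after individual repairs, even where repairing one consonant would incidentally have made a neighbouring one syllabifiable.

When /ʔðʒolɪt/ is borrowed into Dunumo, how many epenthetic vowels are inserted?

2

The unsyllabifiable consonants are /ʔ/, /t/; each receives one epenthetic vowel.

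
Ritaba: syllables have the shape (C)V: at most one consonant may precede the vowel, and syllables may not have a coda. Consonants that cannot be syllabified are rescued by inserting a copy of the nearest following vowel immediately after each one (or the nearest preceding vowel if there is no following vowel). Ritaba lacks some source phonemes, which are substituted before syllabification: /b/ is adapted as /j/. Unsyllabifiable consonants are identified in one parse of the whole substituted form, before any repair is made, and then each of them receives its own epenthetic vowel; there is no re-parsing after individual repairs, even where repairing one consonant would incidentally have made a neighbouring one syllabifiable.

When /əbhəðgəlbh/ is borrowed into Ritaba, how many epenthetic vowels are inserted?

After substitution the input is /əjhəðgəljh/.
The unsyllabifiable consonants are /j/, /ð/, /l/, /j/, /h/; each receives one epenthetic vowel.

5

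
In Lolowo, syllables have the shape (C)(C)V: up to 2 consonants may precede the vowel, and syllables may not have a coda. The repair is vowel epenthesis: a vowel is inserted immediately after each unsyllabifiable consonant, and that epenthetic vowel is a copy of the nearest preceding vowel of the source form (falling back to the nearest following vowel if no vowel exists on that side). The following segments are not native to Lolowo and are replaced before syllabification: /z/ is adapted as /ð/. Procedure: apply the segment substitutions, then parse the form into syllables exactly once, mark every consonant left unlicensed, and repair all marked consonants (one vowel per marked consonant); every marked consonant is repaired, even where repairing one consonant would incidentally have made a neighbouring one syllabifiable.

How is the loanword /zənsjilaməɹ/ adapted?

ðənəsjilaməɹə

Substitution: /z/ → /ð/, giving /ðənsjilaməɹ/.
Under (C)(C)V, the unsyllabifiable consonants are /n/, /ɹ/ (no codas are permitted; onsets may contain at most 2 consonants).
Inserting the epenthetic vowel yields /n/ → /nə/, /ɹ/ → /ɹə/.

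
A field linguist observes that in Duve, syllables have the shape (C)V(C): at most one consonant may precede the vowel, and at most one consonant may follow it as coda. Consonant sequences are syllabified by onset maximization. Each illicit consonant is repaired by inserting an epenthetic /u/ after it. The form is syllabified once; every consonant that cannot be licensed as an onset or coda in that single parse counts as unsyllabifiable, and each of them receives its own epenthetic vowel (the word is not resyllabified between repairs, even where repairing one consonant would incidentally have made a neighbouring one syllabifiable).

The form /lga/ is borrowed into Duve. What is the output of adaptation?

luga

The consonants /l/ cannot be parsed into a legal (C)V(C) syllable (at most one coda consonant is licensed; onsets are limited to one consonant).
Each unlicensed consonant becomes the onset of a new syllable: /l/ → /lu/.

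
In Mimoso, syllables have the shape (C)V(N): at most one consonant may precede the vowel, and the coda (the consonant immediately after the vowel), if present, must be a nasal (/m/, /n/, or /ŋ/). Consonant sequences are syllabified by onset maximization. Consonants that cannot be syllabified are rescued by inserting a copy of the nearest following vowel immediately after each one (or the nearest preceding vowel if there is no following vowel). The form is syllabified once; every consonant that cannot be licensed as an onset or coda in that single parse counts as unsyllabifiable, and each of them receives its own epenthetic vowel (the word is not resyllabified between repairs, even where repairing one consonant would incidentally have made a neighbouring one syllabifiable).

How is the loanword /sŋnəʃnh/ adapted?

səŋənəʃənəhə

Under (C)V(N), the unsyllabifiable consonants are /s/, /ŋ/, /ʃ/, /n/, /h/ (only a nasal (/m/, /n/, or /ŋ/) is licensed in coda position; onsets are limited to one consonant).
Inserting the epenthetic vowel yields /s/ → /sə/, /ŋ/ → /ŋə/, /ʃ/ → /ʃə/, /n/ → /nə/, /h/ → /hə/.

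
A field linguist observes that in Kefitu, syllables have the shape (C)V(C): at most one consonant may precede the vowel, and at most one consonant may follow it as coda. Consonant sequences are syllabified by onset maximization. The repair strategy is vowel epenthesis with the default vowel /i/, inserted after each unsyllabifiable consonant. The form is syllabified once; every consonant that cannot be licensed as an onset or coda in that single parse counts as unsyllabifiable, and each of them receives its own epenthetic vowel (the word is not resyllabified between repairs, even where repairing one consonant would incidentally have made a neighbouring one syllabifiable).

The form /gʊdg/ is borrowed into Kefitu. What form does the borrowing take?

gʊdgi

Syllabifying with onset maximization leaves /g/ stranded (at most one coda consonant is licensed; onsets are limited to one consonant).
Epenthesis after each stranded consonant: /g/ → /gi/.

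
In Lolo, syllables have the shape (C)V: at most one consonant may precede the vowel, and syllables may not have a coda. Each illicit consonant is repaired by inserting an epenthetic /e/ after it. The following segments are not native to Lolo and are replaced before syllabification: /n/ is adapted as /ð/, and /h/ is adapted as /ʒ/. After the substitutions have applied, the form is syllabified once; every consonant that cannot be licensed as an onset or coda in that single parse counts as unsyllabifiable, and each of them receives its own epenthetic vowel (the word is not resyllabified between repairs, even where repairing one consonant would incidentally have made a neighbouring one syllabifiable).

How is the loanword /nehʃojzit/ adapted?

Substitution: /n/ → /ð/, /h/ → /ʒ/, giving /ðeʒʃojzit/.
The consonants /ʒ/, /j/, /t/ cannot be parsed into a legal (C)V syllable (no codas are permitted; onsets are limited to one consonant).
Each unlicensed consonant becomes the onset of a new syllable: /ʒ/ → /ʒe/, /j/ → /je/, /t/ → /te/.

ðeʒeʃojezite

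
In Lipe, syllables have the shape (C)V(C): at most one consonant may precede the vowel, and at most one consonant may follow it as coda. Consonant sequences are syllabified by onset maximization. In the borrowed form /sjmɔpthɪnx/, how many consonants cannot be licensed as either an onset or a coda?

4

Under (C)V(C), the unsyllabifiable consonants are /s/, /j/, /t/, /x/ (at most one coda consonant is licensed; onsets are limited to one consonant).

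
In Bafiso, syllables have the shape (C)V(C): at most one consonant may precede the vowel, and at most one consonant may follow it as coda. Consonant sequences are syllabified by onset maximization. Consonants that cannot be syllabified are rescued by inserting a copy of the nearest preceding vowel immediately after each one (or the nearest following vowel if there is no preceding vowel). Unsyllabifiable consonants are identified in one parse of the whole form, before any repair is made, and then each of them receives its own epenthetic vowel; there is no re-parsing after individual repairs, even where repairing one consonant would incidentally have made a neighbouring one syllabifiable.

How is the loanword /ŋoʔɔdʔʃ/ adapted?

ŋoʔɔdʔɔʃɔ

Syllabifying with onset maximization leaves /ʔ/, /ʃ/ stranded (at most one coda consonant is licensed; onsets are limited to one consonant).
Inserting the epenthetic vowel yields /ʔ/ → /ʔɔ/, /ʃ/ → /ʃɔ/.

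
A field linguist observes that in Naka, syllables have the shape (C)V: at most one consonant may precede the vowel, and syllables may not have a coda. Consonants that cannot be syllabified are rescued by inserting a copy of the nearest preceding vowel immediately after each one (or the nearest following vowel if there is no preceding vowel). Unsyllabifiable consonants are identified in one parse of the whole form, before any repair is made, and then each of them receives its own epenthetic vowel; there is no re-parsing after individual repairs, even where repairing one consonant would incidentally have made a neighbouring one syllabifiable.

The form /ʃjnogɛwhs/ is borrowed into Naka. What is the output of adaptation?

ʃojonogɛwɛhɛsɛ

The consonants /ʃ/, /j/, /w/, /h/, /s/ cannot be parsed into a legal (C)V syllable (no codas are permitted; onsets are limited to one consonant).
Epenthesis after each stranded consonant: /ʃ/ → /ʃo/, /j/ → /jo/, /w/ → /wɛ/, /h/ → /hɛ/, /s/ → /sɛ/.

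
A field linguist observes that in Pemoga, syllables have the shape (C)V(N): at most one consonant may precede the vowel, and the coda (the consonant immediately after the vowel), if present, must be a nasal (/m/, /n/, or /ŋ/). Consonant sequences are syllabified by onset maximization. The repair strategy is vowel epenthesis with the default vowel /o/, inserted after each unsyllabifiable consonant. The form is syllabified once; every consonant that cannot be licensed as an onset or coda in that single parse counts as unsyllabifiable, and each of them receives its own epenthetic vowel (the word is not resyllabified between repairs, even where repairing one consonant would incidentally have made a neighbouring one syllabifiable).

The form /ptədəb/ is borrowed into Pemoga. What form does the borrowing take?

The consonants /p/, /b/ cannot be parsed into a legal (C)V(N) syllable (only a nasal (/m/, /n/, or /ŋ/) is licensed in coda position; onsets are limited to one consonant).
Inserting the epenthetic vowel yields /p/ → /po/, /b/ → /bo/.

potədəbo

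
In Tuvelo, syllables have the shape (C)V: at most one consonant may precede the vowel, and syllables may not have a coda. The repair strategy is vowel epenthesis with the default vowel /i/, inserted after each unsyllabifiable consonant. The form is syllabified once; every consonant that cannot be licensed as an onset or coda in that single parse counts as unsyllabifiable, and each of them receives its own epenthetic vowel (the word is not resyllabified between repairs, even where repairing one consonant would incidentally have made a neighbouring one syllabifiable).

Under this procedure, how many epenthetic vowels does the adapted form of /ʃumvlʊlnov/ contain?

The unsyllabifiable consonants are /m/, /v/, /l/, /v/; each receives one epenthetic vowel.

4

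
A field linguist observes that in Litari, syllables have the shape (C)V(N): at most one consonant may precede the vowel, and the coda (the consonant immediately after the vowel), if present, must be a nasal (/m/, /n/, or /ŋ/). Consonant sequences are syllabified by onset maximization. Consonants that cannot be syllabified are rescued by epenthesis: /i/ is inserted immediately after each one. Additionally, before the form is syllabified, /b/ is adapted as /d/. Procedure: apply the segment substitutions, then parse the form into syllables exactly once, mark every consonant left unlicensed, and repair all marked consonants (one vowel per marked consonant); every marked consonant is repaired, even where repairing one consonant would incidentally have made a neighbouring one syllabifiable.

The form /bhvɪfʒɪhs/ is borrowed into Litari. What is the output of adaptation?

Substitution: /b/ → /d/, giving /dhvɪfʒɪhs/.
Syllabifying with onset maximization leaves /d/, /h/, /f/, /h/, /s/ stranded (only a nasal (/m/, /n/, or /ŋ/) is licensed in coda position; onsets are limited to one consonant).
Epenthesis after each stranded consonant: /d/ → /di/, /h/ → /hi/, /f/ → /fi/, /h/ → /hi/, /s/ → /si/.

dihivɪfiʒɪhisi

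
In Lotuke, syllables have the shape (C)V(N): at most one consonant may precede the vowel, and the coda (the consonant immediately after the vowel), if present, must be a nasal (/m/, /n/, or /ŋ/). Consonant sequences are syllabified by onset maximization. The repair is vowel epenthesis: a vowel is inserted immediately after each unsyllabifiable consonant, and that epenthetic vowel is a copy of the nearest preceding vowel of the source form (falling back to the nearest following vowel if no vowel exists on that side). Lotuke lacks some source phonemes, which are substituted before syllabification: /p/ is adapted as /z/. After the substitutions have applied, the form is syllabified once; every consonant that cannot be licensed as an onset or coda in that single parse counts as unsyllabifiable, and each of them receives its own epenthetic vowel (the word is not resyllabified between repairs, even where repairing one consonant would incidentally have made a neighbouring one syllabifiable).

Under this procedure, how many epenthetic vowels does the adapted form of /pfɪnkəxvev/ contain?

After substitution the input is /zfɪnkəxvev/.
The unsyllabifiable consonants are /z/, /x/, /v/; each receives one epenthetic vowel.

3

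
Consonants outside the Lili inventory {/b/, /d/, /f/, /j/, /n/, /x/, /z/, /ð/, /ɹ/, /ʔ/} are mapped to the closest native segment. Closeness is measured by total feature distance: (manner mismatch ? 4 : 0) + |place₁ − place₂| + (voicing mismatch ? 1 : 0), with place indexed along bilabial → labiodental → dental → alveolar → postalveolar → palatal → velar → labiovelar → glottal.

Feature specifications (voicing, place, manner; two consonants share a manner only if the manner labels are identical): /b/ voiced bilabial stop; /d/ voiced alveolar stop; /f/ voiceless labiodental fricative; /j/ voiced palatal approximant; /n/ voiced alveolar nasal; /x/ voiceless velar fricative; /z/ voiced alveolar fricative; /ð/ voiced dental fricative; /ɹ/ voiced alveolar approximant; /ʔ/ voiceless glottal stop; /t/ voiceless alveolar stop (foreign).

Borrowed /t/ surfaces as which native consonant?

d

/d/ is closest: same manner (stop), place distance 0 (alveolar→alveolar), voicing differs (+1); total 1. Next closest is /b/ at distance 4.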